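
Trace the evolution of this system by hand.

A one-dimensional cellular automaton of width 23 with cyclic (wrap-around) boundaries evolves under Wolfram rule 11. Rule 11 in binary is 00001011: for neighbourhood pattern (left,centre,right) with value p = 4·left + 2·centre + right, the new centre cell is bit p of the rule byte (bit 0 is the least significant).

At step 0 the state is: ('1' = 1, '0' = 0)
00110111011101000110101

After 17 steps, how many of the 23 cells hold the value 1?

9

0) 00110111011101000110101
1) 01100100010000011100000
2) 11001001100111110001111
3) 00010011001100000111000
4) 11100110011001111100011
5) 00001100110011000001110
6) 11111001100110011111000
7) 10000011001100110000011
8) 00111110011001100111110
9) 11100000110011001100000
10) 10001111100110011001111
11) 00111000001100110011000
12) 11100011111001100110011
13) 00001110000011001100110
14) 11111000111110011001100
15) 10000011100000110011001
16) 00111110001111100110011
17) 01100000111000001100110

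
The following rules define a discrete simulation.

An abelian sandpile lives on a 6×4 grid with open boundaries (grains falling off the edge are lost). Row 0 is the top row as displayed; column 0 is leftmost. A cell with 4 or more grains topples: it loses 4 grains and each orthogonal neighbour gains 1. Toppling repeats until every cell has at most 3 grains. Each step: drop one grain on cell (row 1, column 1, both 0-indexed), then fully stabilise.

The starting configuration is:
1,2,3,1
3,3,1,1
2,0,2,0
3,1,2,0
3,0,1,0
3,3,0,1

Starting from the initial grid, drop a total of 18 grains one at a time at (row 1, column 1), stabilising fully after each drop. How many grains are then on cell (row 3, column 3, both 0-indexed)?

step 0: 1,2,3,1
3,3,1,1
2,0,2,0
3,1,2,0
3,0,1,0
3,3,0,1
step 1: 2,3,3,1
0,1,2,1
3,1,2,0
3,1,2,0
3,0,1,0
3,3,0,1
step 2: 2,3,3,1
0,2,2,1
3,1,2,0
3,1,2,0
3,0,1,0
3,3,0,1
step 3: 2,3,3,1
0,3,2,1
3,1,2,0
3,1,2,0
3,0,1,0
3,3,0,1
step 4: 3,1,1,2
1,2,0,2
3,2,3,0
3,1,2,0
3,0,1,0
3,3,0,1
step 5: 3,1,1,2
1,3,0,2
3,2,3,0
3,1,2,0
3,0,1,0
3,3,0,1
step 6: 3,2,1,2
2,0,1,2
3,3,3,0
3,1,2,0
3,0,1,0
3,3,0,1
step 7: 3,2,1,2
2,1,1,2
3,3,3,0
3,1,2,0
3,0,1,0
3,3,0,1
step 8: 3,2,1,2
2,2,1,2
3,3,3,0
3,1,2,0
3,0,1,0
3,3,0,1
step 9: 3,2,1,2
2,3,1,2
3,3,3,0
3,1,2,0
3,0,1,0
3,3,0,1
step 10: 1,0,2,2
1,3,3,2
2,2,0,1
1,3,3,0
1,2,1,0
1,0,1,1
step 11: 1,1,3,2
2,1,0,3
2,3,1,1
1,3,3,0
1,2,1,0
1,0,1,1
step 12: 1,1,3,2
2,2,0,3
2,3,1,1
1,3,3,0
1,2,1,0
1,0,1,1
step 13: 1,1,3,2
2,3,0,3
2,3,1,1
1,3,3,0
1,2,1,0
1,0,1,1
step 14: 1,2,3,2
3,1,1,3
3,1,3,1
2,1,0,1
1,3,2,0
1,0,1,1
step 15: 1,2,3,2
3,2,1,3
3,1,3,1
2,1,0,1
1,3,2,0
1,0,1,1
step 16: 1,2,3,2
3,3,1,3
3,1,3,1
2,1,0,1
1,3,2,0
1,0,1,1
step 17: 2,3,3,2
1,1,2,3
0,3,3,1
3,1,0,1
1,3,2,0
1,0,1,1
step 18: 2,3,3,2
1,2,2,3
0,3,3,1
3,1,0,1
1,3,2,0
1,0,1,1

1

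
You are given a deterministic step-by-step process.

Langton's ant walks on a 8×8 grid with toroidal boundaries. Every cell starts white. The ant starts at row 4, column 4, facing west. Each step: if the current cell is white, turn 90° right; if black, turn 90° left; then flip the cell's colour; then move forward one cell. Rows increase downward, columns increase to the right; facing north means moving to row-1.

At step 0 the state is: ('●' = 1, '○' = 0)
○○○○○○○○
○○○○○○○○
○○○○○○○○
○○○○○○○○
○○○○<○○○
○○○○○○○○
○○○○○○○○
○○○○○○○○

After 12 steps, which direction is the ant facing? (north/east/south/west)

step 0: ○○○○○○○○
○○○○○○○○
○○○○○○○○
○○○○○○○○
○○○○<○○○
○○○○○○○○
○○○○○○○○
○○○○○○○○
step 1: ○○○○○○○○
○○○○○○○○
○○○○○○○○
○○○○^○○○
○○○○●○○○
○○○○○○○○
○○○○○○○○
○○○○○○○○
step 2: ○○○○○○○○
○○○○○○○○
○○○○○○○○
○○○○●>○○
○○○○●○○○
○○○○○○○○
○○○○○○○○
○○○○○○○○
step 3: ○○○○○○○○
○○○○○○○○
○○○○○○○○
○○○○●●○○
○○○○●v○○
○○○○○○○○
○○○○○○○○
○○○○○○○○
step 4: ○○○○○○○○
○○○○○○○○
○○○○○○○○
○○○○●●○○
○○○○<●○○
○○○○○○○○
○○○○○○○○
○○○○○○○○
step 5: ○○○○○○○○
○○○○○○○○
○○○○○○○○
○○○○●●○○
○○○○○●○○
○○○○v○○○
○○○○○○○○
○○○○○○○○
step 6: ○○○○○○○○
○○○○○○○○
○○○○○○○○
○○○○●●○○
○○○○○●○○
○○○<●○○○
○○○○○○○○
○○○○○○○○
step 7: ○○○○○○○○
○○○○○○○○
○○○○○○○○
○○○○●●○○
○○○^○●○○
○○○●●○○○
○○○○○○○○
○○○○○○○○
step 8: ○○○○○○○○
○○○○○○○○
○○○○○○○○
○○○○●●○○
○○○●>●○○
○○○●●○○○
○○○○○○○○
○○○○○○○○
step 9: ○○○○○○○○
○○○○○○○○
○○○○○○○○
○○○○●●○○
○○○●●●○○
○○○●v○○○
○○○○○○○○
○○○○○○○○
step 10: ○○○○○○○○
○○○○○○○○
○○○○○○○○
○○○○●●○○
○○○●●●○○
○○○●○>○○
○○○○○○○○
○○○○○○○○
step 11: ○○○○○○○○
○○○○○○○○
○○○○○○○○
○○○○●●○○
○○○●●●○○
○○○●○●○○
○○○○○v○○
○○○○○○○○
step 12: ○○○○○○○○
○○○○○○○○
○○○○○○○○
○○○○●●○○
○○○●●●○○
○○○●○●○○
○○○○<●○○
○○○○○○○○

west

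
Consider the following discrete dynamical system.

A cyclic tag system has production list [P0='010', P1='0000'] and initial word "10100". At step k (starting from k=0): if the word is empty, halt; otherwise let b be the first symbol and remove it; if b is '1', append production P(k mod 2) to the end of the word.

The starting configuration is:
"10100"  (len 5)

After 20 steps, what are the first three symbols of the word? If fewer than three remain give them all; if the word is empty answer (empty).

000

[0] "10100"  (len 5)
[1] "0100010"  (len 7)
[2] "100010"  (len 6)
[3] "00010010"  (len 8)
[4] "0010010"  (len 7)
[5] "010010"  (len 6)
[6] "10010"  (len 5)
[7] "0010010"  (len 7)
[8] "010010"  (len 6)
[9] "10010"  (len 5)
[10] "00100000"  (len 8)
[11] "0100000"  (len 7)
[12] "100000"  (len 6)
[13] "00000010"  (len 8)
[14] "0000010"  (len 7)
[15] "000010"  (len 6)
[16] "00010"  (len 5)
[17] "0010"  (len 4)
[18] "010"  (len 3)
[19] "10"  (len 2)
[20] "00000"  (len 5)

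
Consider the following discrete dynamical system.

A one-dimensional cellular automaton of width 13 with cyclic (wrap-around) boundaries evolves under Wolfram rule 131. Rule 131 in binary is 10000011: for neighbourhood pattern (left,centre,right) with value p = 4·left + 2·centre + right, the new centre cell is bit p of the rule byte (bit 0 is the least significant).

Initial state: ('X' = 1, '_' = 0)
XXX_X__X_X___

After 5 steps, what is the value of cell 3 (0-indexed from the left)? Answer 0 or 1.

1

0) XXX_X__X_X___
1) _X____X____XX
2) ___XXX__XXX__
3) XXX_X__X_X__X
4) XX____X____X_
5) ___XXX__XXX__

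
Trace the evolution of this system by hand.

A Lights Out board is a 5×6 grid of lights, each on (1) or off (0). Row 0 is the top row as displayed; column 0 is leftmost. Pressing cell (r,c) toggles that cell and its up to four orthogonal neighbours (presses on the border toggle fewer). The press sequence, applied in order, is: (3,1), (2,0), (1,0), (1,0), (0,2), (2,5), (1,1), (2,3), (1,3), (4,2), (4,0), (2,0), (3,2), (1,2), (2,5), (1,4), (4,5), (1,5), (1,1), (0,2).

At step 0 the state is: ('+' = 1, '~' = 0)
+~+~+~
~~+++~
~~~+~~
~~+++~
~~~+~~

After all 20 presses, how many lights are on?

k=0  +~+~+~
~~+++~
~~~+~~
~~+++~
~~~+~~
k=1  +~+~+~
~~+++~
~+~+~~
++~++~
~+~+~~
k=2  +~+~+~
+~+++~
+~~+~~
~+~++~
~+~+~~
k=3  ~~+~+~
~++++~
~~~+~~
~+~++~
~+~+~~
k=4  +~+~+~
+~+++~
+~~+~~
~+~++~
~+~+~~
k=5  ++~++~
+~~++~
+~~+~~
~+~++~
~+~+~~
k=6  ++~++~
+~~+++
+~~+++
~+~+++
~+~+~~
k=7  +~~++~
~+++++
++~+++
~+~+++
~+~+~~
k=8  +~~++~
~++~++
+++~~+
~+~~++
~+~+~~
k=9  +~~~+~
~+~+~+
++++~+
~+~~++
~+~+~~
k=10  +~~~+~
~+~+~+
++++~+
~++~++
~~+~~~
k=11  +~~~+~
~+~+~+
++++~+
+++~++
+++~~~
k=12  +~~~+~
++~+~+
~~++~+
~++~++
+++~~~
k=13  +~~~+~
++~+~+
~~~+~+
~~~+++
++~~~~
k=14  +~+~+~
+~+~~+
~~++~+
~~~+++
++~~~~
k=15  +~+~+~
+~+~~~
~~+++~
~~~++~
++~~~~
k=16  +~+~~~
+~++++
~~++~~
~~~++~
++~~~~
k=17  +~+~~~
+~++++
~~++~~
~~~+++
++~~++
k=18  +~+~~+
+~++~~
~~++~+
~~~+++
++~~++
k=19  +++~~+
~+~+~~
~+++~+
~~~+++
++~~++
k=20  +~~+~+
~+++~~
~+++~+
~~~+++
++~~++

17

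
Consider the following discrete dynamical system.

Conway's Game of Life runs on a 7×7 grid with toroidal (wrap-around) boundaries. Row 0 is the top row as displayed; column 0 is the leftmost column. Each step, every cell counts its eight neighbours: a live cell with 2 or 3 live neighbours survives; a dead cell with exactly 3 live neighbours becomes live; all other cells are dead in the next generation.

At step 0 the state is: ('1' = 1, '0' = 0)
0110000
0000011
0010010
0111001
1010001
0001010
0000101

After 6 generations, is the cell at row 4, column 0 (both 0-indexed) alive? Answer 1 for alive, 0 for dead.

1

k=0  0110000
0000011
0010010
0111001
1010001
0001010
0000101
k=1  1000001
0110011
1111110
0001011
1000111
1001110
0011110
k=2  1000000
0000000
0000000
0000000
1000000
1110000
1110000
k=3  1000000
0000000
0000000
0000000
1000000
0010001
0010001
k=4  0000000
0000000
0000000
0000000
0000000
1100001
1100001
k=5  1000000
0000000
0000000
0000000
1000000
0100001
0100001
k=6  1000000
0000000
0000000
0000000
1000000
0100001
0100001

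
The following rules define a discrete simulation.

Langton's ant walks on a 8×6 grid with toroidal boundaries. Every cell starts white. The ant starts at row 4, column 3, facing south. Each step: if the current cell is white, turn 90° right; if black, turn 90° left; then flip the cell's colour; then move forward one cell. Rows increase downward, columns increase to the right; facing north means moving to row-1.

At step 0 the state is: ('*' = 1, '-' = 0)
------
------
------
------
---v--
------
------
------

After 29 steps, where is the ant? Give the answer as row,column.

[0] ------
------
------
------
---v--
------
------
------
[1] ------
------
------
------
--<*--
------
------
------
[2] ------
------
------
--^---
--**--
------
------
------
[3] ------
------
------
--*>--
--**--
------
------
------
[4] ------
------
------
--**--
--*v--
------
------
------
[5] ------
------
------
--**--
--*->-
------
------
------
[6] ------
------
------
--**--
--*-*-
----v-
------
------
[7] ------
------
------
--**--
--*-*-
---<*-
------
------
[8] ------
------
------
--**--
--*^*-
---**-
------
------
[9] ------
------
------
--**--
--**>-
---**-
------
------
[10] ------
------
------
--**^-
--**--
---**-
------
------
[11] ------
------
------
--***>
--**--
---**-
------
------
[12] ------
------
------
--****
--**-v
---**-
------
------
[13] ------
------
------
--****
--**<*
---**-
------
------
[14] ------
------
------
--**^*
--****
---**-
------
------
[15] ------
------
------
--*<-*
--****
---**-
------
------
[16] ------
------
------
--*--*
--*v**
---**-
------
------
[17] ------
------
------
--*--*
--*->*
---**-
------
------
[18] ------
------
------
--*-^*
--*--*
---**-
------
------
[19] ------
------
------
--*-*>
--*--*
---**-
------
------
[20] ------
------
-----^
--*-*-
--*--*
---**-
------
------
[21] ------
------
>----*
--*-*-
--*--*
---**-
------
------
[22] ------
------
*----*
v-*-*-
--*--*
---**-
------
------
[23] ------
------
*----*
*-*-*<
--*--*
---**-
------
------
[24] ------
------
*----^
*-*-**
--*--*
---**-
------
------
[25] ------
------
*---<-
*-*-**
--*--*
---**-
------
------
[26] ------
----^-
*---*-
*-*-**
--*--*
---**-
------
------
[27] ------
----*>
*---*-
*-*-**
--*--*
---**-
------
------
[28] ------
----**
*---*v
*-*-**
--*--*
---**-
------
------
[29] ------
----**
*---<*
*-*-**
--*--*
---**-
------
------

2,4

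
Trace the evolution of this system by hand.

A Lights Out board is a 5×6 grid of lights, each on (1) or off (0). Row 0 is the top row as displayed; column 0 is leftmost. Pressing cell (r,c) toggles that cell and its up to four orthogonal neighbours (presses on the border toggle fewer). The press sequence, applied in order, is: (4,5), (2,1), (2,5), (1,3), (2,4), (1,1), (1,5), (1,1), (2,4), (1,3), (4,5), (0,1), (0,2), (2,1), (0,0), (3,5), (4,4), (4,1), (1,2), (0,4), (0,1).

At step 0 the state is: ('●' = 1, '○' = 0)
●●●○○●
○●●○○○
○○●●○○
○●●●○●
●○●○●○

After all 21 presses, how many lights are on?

0) ●●●○○●
○●●○○○
○○●●○○
○●●●○●
●○●○●○
1) ●●●○○●
○●●○○○
○○●●○○
○●●●○○
●○●○○●
2) ●●●○○●
○○●○○○
●●○●○○
○○●●○○
●○●○○●
3) ●●●○○●
○○●○○●
●●○●●●
○○●●○●
●○●○○●
4) ●●●●○●
○○○●●●
●●○○●●
○○●●○●
●○●○○●
5) ●●●●○●
○○○●○●
●●○●○○
○○●●●●
●○●○○●
6) ●○●●○●
●●●●○●
●○○●○○
○○●●●●
●○●○○●
7) ●○●●○○
●●●●●○
●○○●○●
○○●●●●
●○●○○●
8) ●●●●○○
○○○●●○
●●○●○●
○○●●●●
●○●○○●
9) ●●●●○○
○○○●○○
●●○○●○
○○●●○●
●○●○○●
10) ●●●○○○
○○●○●○
●●○●●○
○○●●○●
●○●○○●
11) ●●●○○○
○○●○●○
●●○●●○
○○●●○○
●○●○●○
12) ○○○○○○
○●●○●○
●●○●●○
○○●●○○
●○●○●○
13) ○●●●○○
○●○○●○
●●○●●○
○○●●○○
●○●○●○
14) ○●●●○○
○○○○●○
○○●●●○
○●●●○○
●○●○●○
15) ●○●●○○
●○○○●○
○○●●●○
○●●●○○
●○●○●○
16) ●○●●○○
●○○○●○
○○●●●●
○●●●●●
●○●○●●
17) ●○●●○○
●○○○●○
○○●●●●
○●●●○●
●○●●○○
18) ●○●●○○
●○○○●○
○○●●●●
○○●●○●
○●○●○○
19) ●○○●○○
●●●●●○
○○○●●●
○○●●○●
○●○●○○
20) ●○○○●●
●●●●○○
○○○●●●
○○●●○●
○●○●○○
21) ○●●○●●
●○●●○○
○○○●●●
○○●●○●
○●○●○○

15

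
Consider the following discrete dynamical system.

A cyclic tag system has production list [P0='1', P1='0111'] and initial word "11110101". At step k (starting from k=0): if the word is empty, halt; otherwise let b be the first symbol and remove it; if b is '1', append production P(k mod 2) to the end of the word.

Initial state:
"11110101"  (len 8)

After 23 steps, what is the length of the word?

0) "11110101"  (len 8)
1) "11101011"  (len 8)
2) "11010110111"  (len 11)
3) "10101101111"  (len 11)
4) "01011011110111"  (len 14)
5) "1011011110111"  (len 13)
6) "0110111101110111"  (len 16)
7) "110111101110111"  (len 15)
8) "101111011101110111"  (len 18)
9) "011110111011101111"  (len 18)
10) "11110111011101111"  (len 17)
11) "11101110111011111"  (len 17)
12) "11011101110111110111"  (len 20)
13) "10111011101111101111"  (len 20)
14) "01110111011111011110111"  (len 23)
15) "1110111011111011110111"  (len 22)
16) "1101110111110111101110111"  (len 25)
17) "1011101111101111011101111"  (len 25)
18) "0111011111011110111011110111"  (len 28)
19) "111011111011110111011110111"  (len 27)
20) "110111110111101110111101110111"  (len 30)
21) "101111101111011101111011101111"  (len 30)
22) "011111011110111011110111011110111"  (len 33)
23) "11111011110111011110111011110111"  (len 32)

32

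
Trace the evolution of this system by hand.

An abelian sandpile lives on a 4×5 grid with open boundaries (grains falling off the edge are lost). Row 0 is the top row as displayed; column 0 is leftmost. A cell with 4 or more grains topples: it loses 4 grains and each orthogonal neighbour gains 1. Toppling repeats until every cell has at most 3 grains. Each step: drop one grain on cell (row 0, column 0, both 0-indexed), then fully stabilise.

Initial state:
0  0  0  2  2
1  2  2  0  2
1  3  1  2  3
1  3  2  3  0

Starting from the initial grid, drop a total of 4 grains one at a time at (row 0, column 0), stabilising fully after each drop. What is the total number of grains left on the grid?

[0] 0  0  0  2  2
1  2  2  0  2
1  3  1  2  3
1  3  2  3  0
[1] 1  0  0  2  2
1  2  2  0  2
1  3  1  2  3
1  3  2  3  0
[2] 2  0  0  2  2
1  2  2  0  2
1  3  1  2  3
1  3  2  3  0
[3] 3  0  0  2  2
1  2  2  0  2
1  3  1  2  3
1  3  2  3  0
[4] 0  1  0  2  2
2  2  2  0  2
1  3  1  2  3
1  3  2  3  0

32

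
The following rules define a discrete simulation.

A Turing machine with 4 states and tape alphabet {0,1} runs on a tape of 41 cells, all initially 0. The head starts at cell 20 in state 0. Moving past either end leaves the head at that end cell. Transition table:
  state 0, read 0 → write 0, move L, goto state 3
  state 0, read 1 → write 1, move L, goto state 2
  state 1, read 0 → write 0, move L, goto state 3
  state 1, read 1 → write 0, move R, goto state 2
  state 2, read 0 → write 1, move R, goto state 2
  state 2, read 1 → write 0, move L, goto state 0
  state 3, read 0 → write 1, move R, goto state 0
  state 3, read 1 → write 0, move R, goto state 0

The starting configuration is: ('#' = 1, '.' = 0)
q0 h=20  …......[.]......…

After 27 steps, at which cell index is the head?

step 0: q0 h=20  …......[.]......…
step 1: q3 h=19  …......[.]......…
step 2: q0 h=20  ….....#[.]......…
step 3: q3 h=19  …......[#]......…
step 4: q0 h=20  …......[.]......…
step 5: q3 h=19  …......[.]......…
step 6: q0 h=20  ….....#[.]......…
step 7: q3 h=19  …......[#]......…
step 8: q0 h=20  …......[.]......…
step 9: q3 h=19  …......[.]......…
step 10: q0 h=20  ….....#[.]......…
step 11: q3 h=19  …......[#]......…
step 12: q0 h=20  …......[.]......…
step 13: q3 h=19  …......[.]......…
step 14: q0 h=20  ….....#[.]......…
step 15: q3 h=19  …......[#]......…
step 16: q0 h=20  …......[.]......…
step 17: q3 h=19  …......[.]......…
step 18: q0 h=20  ….....#[.]......…
step 19: q3 h=19  …......[#]......…
step 20: q0 h=20  …......[.]......…
step 21: q3 h=19  …......[.]......…
step 22: q0 h=20  ….....#[.]......…
step 23: q3 h=19  …......[#]......…
step 24: q0 h=20  …......[.]......…
step 25: q3 h=19  …......[.]......…
step 26: q0 h=20  ….....#[.]......…
step 27: q3 h=19  …......[#]......…

19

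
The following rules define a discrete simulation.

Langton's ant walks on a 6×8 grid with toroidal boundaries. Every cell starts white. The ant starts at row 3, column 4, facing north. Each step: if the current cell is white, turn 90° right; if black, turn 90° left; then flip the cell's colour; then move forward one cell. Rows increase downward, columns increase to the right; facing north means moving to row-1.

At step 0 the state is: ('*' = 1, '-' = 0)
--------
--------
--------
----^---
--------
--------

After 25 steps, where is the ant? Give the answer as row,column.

5,3

step 0: --------
--------
--------
----^---
--------
--------
step 1: --------
--------
--------
----*>--
--------
--------
step 2: --------
--------
--------
----**--
-----v--
--------
step 3: --------
--------
--------
----**--
----<*--
--------
step 4: --------
--------
--------
----^*--
----**--
--------
step 5: --------
--------
--------
---<-*--
----**--
--------
step 6: --------
--------
---^----
---*-*--
----**--
--------
step 7: --------
--------
---*>---
---*-*--
----**--
--------
step 8: --------
--------
---**---
---*v*--
----**--
--------
step 9: --------
--------
---**---
---<**--
----**--
--------
step 10: --------
--------
---**---
----**--
---v**--
--------
step 11: --------
--------
---**---
----**--
--<***--
--------
step 12: --------
--------
---**---
--^-**--
--****--
--------
step 13: --------
--------
---**---
--*>**--
--****--
--------
step 14: --------
--------
---**---
--****--
--*v**--
--------
step 15: --------
--------
---**---
--****--
--*->*--
--------
step 16: --------
--------
---**---
--**^*--
--*--*--
--------
step 17: --------
--------
---**---
--*<-*--
--*--*--
--------
step 18: --------
--------
---**---
--*--*--
--*v-*--
--------
step 19: --------
--------
---**---
--*--*--
--<*-*--
--------
step 20: --------
--------
---**---
--*--*--
---*-*--
--v-----
step 21: --------
--------
---**---
--*--*--
---*-*--
-<*-----
step 22: --------
--------
---**---
--*--*--
-^-*-*--
-**-----
step 23: --------
--------
---**---
--*--*--
-*>*-*--
-**-----
step 24: --------
--------
---**---
--*--*--
-***-*--
-*v-----
step 25: --------
--------
---**---
--*--*--
-***-*--
-*->----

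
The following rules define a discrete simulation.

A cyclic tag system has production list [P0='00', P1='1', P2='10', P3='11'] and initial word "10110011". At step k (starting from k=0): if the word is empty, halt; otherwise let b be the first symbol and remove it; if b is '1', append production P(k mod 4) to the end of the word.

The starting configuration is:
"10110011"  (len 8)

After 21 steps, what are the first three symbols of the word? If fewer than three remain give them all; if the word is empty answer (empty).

0) "10110011"  (len 8)
1) "011001100"  (len 9)
2) "11001100"  (len 8)
3) "100110010"  (len 9)
4) "0011001011"  (len 10)
5) "011001011"  (len 9)
6) "11001011"  (len 8)
7) "100101110"  (len 9)
8) "0010111011"  (len 10)
9) "010111011"  (len 9)
10) "10111011"  (len 8)
11) "011101110"  (len 9)
12) "11101110"  (len 8)
13) "110111000"  (len 9)
14) "101110001"  (len 9)
15) "0111000110"  (len 10)
16) "111000110"  (len 9)
17) "1100011000"  (len 10)
18) "1000110001"  (len 10)
19) "00011000110"  (len 11)
20) "0011000110"  (len 10)
21) "011000110"  (len 9)

011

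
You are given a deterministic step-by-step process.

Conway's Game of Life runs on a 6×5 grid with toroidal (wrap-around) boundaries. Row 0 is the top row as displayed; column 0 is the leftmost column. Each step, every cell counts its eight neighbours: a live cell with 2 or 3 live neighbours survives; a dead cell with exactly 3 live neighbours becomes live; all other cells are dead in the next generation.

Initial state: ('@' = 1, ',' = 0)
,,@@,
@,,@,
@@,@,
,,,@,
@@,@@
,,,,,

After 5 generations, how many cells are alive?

0) ,,@@,
@,,@,
@@,@,
,,,@,
@@,@@
,,,,,
1) ,,@@@
@,,@,
@@,@,
,,,@,
@,@@@
@@,,,
2) ,,@@,
@,,,,
@@,@,
,,,,,
@,@@,
,,,,,
3) ,,,,,
@,,@,
@@,,@
@,,@,
,,,,,
,@,,@
4) @,,,@
@@,,,
,@@@,
@@,,,
@,,,@
,,,,,
5) @@,,@
,,,@,
,,,,@
,,,@,
@@,,@
,,,,,

9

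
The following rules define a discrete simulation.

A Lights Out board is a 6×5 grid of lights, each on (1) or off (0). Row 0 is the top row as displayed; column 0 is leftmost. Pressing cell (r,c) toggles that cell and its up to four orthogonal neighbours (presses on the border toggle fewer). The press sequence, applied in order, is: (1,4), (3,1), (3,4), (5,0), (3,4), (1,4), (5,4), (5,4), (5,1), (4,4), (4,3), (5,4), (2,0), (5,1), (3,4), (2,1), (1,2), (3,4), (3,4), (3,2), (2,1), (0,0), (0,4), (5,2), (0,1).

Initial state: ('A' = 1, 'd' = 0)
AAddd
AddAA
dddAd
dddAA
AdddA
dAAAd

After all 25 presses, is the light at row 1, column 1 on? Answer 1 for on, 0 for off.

gen 0: AAddd
AddAA
dddAd
dddAA
AdddA
dAAAd
gen 1: AAddA
Adddd
dddAA
dddAA
AdddA
dAAAd
gen 2: AAddA
Adddd
dAdAA
AAAAA
AAddA
dAAAd
gen 3: AAddA
Adddd
dAdAd
AAAdd
AAddd
dAAAd
gen 4: AAddA
Adddd
dAdAd
AAAdd
dAddd
AdAAd
gen 5: AAddA
Adddd
dAdAA
AAAAA
dAddA
AdAAd
gen 6: AAddd
AddAA
dAdAd
AAAAA
dAddA
AdAAd
gen 7: AAddd
AddAA
dAdAd
AAAAA
dAddd
AdAdA
gen 8: AAddd
AddAA
dAdAd
AAAAA
dAddA
AdAAd
gen 9: AAddd
AddAA
dAdAd
AAAAA
ddddA
dAdAd
gen 10: AAddd
AddAA
dAdAd
AAAAd
dddAd
dAdAA
gen 11: AAddd
AddAA
dAdAd
AAAdd
ddAdA
dAddA
gen 12: AAddd
AddAA
dAdAd
AAAdd
ddAdd
dAdAd
gen 13: AAddd
dddAA
AddAd
dAAdd
ddAdd
dAdAd
gen 14: AAddd
dddAA
AddAd
dAAdd
dAAdd
AdAAd
gen 15: AAddd
dddAA
AddAA
dAAAA
dAAdA
AdAAd
gen 16: AAddd
dAdAA
dAAAA
ddAAA
dAAdA
AdAAd
gen 17: AAAdd
ddAdA
dAdAA
ddAAA
dAAdA
AdAAd
gen 18: AAAdd
ddAdA
dAdAd
ddAdd
dAAdd
AdAAd
gen 19: AAAdd
ddAdA
dAdAA
ddAAA
dAAdA
AdAAd
gen 20: AAAdd
ddAdA
dAAAA
dAddA
dAddA
AdAAd
gen 21: AAAdd
dAAdA
AddAA
ddddA
dAddA
AdAAd
gen 22: ddAdd
AAAdA
AddAA
ddddA
dAddA
AdAAd
gen 23: ddAAA
AAAdd
AddAA
ddddA
dAddA
AdAAd
gen 24: ddAAA
AAAdd
AddAA
ddddA
dAAdA
AAddd
gen 25: AAdAA
AdAdd
AddAA
ddddA
dAAdA
AAddd

0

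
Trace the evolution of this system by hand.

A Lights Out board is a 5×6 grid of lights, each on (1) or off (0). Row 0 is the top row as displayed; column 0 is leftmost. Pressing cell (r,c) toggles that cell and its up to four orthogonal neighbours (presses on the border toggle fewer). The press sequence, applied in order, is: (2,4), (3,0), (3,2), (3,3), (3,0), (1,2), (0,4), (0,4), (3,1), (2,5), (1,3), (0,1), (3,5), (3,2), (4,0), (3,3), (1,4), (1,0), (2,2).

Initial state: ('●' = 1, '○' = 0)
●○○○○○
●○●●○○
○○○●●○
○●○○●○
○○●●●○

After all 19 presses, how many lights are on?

14

k=0  ●○○○○○
●○●●○○
○○○●●○
○●○○●○
○○●●●○
k=1  ●○○○○○
●○●●●○
○○○○○●
○●○○○○
○○●●●○
k=2  ●○○○○○
●○●●●○
●○○○○●
●○○○○○
●○●●●○
k=3  ●○○○○○
●○●●●○
●○●○○●
●●●●○○
●○○●●○
k=4  ●○○○○○
●○●●●○
●○●●○●
●●○○●○
●○○○●○
k=5  ●○○○○○
●○●●●○
○○●●○●
○○○○●○
○○○○●○
k=6  ●○●○○○
●●○○●○
○○○●○●
○○○○●○
○○○○●○
k=7  ●○●●●●
●●○○○○
○○○●○●
○○○○●○
○○○○●○
k=8  ●○●○○○
●●○○●○
○○○●○●
○○○○●○
○○○○●○
k=9  ●○●○○○
●●○○●○
○●○●○●
●●●○●○
○●○○●○
k=10  ●○●○○○
●●○○●●
○●○●●○
●●●○●●
○●○○●○
k=11  ●○●●○○
●●●●○●
○●○○●○
●●●○●●
○●○○●○
k=12  ○●○●○○
●○●●○●
○●○○●○
●●●○●●
○●○○●○
k=13  ○●○●○○
●○●●○●
○●○○●●
●●●○○○
○●○○●●
k=14  ○●○●○○
●○●●○●
○●●○●●
●○○●○○
○●●○●●
k=15  ○●○●○○
●○●●○●
○●●○●●
○○○●○○
●○●○●●
k=16  ○●○●○○
●○●●○●
○●●●●●
○○●○●○
●○●●●●
k=17  ○●○●●○
●○●○●○
○●●●○●
○○●○●○
●○●●●●
k=18  ●●○●●○
○●●○●○
●●●●○●
○○●○●○
●○●●●●
k=19  ●●○●●○
○●○○●○
●○○○○●
○○○○●○
●○●●●●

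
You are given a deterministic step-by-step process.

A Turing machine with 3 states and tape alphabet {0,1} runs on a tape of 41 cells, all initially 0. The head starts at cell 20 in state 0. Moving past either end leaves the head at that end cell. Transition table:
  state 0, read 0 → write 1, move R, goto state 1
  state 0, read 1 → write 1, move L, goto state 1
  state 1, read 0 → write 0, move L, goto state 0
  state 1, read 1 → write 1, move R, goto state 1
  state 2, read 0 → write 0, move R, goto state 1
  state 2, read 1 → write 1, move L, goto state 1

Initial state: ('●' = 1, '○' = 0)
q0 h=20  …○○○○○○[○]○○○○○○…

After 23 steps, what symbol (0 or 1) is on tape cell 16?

1

[0] q0 h=20  …○○○○○○[○]○○○○○○…
[1] q1 h=21  …○○○○○●[○]○○○○○○…
[2] q0 h=20  …○○○○○○[●]○○○○○○…
[3] q1 h=19  …○○○○○○[○]●○○○○○…
[4] q0 h=18  …○○○○○○[○]○●○○○○…
[5] q1 h=19  …○○○○○●[○]●○○○○○…
[6] q0 h=18  …○○○○○○[●]○●○○○○…
[7] q1 h=17  …○○○○○○[○]●○●○○○…
[8] q0 h=16  …○○○○○○[○]○●○●○○…
[9] q1 h=17  …○○○○○●[○]●○●○○○…
[10] q0 h=16  …○○○○○○[●]○●○●○○…
[11] q1 h=15  …○○○○○○[○]●○●○●○…
[12] q0 h=14  …○○○○○○[○]○●○●○●…
[13] q1 h=15  …○○○○○●[○]●○●○●○…
[14] q0 h=14  …○○○○○○[●]○●○●○●…
[15] q1 h=13  …○○○○○○[○]●○●○●○…
[16] q0 h=12  …○○○○○○[○]○●○●○●…
[17] q1 h=13  …○○○○○●[○]●○●○●○…
[18] q0 h=12  …○○○○○○[●]○●○●○●…
[19] q1 h=11  …○○○○○○[○]●○●○●○…
[20] q0 h=10  …○○○○○○[○]○●○●○●…
[21] q1 h=11  …○○○○○●[○]●○●○●○…
[22] q0 h=10  …○○○○○○[●]○●○●○●…
[23] q1 h= 9  …○○○○○○[○]●○●○●○…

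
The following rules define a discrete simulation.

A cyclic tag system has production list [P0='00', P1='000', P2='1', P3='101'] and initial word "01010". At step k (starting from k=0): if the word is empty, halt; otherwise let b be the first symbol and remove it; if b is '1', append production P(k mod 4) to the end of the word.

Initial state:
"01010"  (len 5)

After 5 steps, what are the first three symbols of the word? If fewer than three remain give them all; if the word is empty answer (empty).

k=0  "01010"  (len 5)
k=1  "1010"  (len 4)
k=2  "010000"  (len 6)
k=3  "10000"  (len 5)
k=4  "0000101"  (len 7)
k=5  "000101"  (len 6)

000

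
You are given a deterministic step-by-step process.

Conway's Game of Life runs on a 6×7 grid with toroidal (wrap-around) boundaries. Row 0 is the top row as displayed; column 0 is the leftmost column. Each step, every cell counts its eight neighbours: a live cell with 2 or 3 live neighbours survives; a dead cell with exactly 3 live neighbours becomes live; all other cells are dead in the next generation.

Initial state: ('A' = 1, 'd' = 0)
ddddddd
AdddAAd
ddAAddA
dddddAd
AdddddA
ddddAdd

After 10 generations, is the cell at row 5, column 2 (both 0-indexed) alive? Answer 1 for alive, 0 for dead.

0

step 0: ddddddd
AdddAAd
ddAAddA
dddddAd
AdddddA
ddddAdd
step 1: ddddAAd
dddAAAA
dddAddA
AddddAd
dddddAA
ddddddd
step 2: dddAddA
dddAddA
AddAddd
AdddAAd
dddddAA
ddddAdA
step 3: AddAAdA
AdAAAdA
AddAdAd
AdddAAd
Adddddd
AdddAdA
step 4: ddAdddd
ddAdddd
AdAdddd
AAddAAd
AAddAdd
dAdAAdd
step 5: dAAdddd
ddAAddd
AdAAddA
ddAAAAd
ddddddA
AAdAAdd
step 6: AdddAdd
Adddddd
dddddAA
AAAdAAd
AAddddA
AAdAddd
step 7: AdddddA
AddddAd
ddddAAd
ddAdAdd
dddAAAd
ddAdddd
step 8: AAddddA
AdddAAd
dddAAAA
ddddddd
ddAdAAd
dddAAAA
step 9: dAdAddd
dAdAddd
dddAddA
ddddddA
ddddddA
dAAAddd
step 10: AAdAAdd
AddAAdd
AdAdddd
AddddAA
AdAdddd
AAdAddd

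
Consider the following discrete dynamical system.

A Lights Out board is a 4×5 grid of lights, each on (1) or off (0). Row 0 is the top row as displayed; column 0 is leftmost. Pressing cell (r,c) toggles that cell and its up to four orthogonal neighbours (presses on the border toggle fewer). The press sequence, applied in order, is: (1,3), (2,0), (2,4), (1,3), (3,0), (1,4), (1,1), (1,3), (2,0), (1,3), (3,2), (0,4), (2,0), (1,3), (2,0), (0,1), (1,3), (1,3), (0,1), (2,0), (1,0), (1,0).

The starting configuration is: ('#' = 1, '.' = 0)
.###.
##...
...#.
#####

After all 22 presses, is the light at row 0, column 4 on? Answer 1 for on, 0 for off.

[0] .###.
##...
...#.
#####
[1] .##..
#####
.....
#####
[2] .##..
.####
##...
.####
[3] .##..
.###.
##.##
.###.
[4] .###.
.#..#
##..#
.###.
[5] .###.
.#..#
.#..#
#.##.
[6] .####
.#.#.
.#...
#.##.
[7] ..###
#.##.
.....
#.##.
[8] ..#.#
#...#
...#.
#.##.
[9] ..#.#
....#
##.#.
..##.
[10] ..###
..##.
##...
..##.
[11] ..###
..##.
###..
.#...
[12] ..#..
..###
###..
.#...
[13] ..#..
#.###
..#..
##...
[14] ..##.
#....
..##.
##...
[15] ..##.
.....
####.
.#...
[16] ##.#.
.#...
####.
.#...
[17] ##...
.####
###..
.#...
[18] ##.#.
.#...
####.
.#...
[19] ..##.
.....
####.
.#...
[20] ..##.
#....
..##.
##...
[21] #.##.
.#...
#.##.
##...
[22] ..##.
#....
..##.
##...

0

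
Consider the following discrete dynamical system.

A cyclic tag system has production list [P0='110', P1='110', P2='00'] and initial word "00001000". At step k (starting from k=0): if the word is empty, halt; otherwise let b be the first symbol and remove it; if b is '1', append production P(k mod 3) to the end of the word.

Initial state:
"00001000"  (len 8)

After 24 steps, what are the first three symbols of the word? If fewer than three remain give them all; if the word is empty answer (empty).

step 0: "00001000"  (len 8)
step 1: "0001000"  (len 7)
step 2: "001000"  (len 6)
step 3: "01000"  (len 5)
step 4: "1000"  (len 4)
step 5: "000110"  (len 6)
step 6: "00110"  (len 5)
step 7: "0110"  (len 4)
step 8: "110"  (len 3)
step 9: "1000"  (len 4)
step 10: "000110"  (len 6)
step 11: "00110"  (len 5)
step 12: "0110"  (len 4)
step 13: "110"  (len 3)
step 14: "10110"  (len 5)
step 15: "011000"  (len 6)
step 16: "11000"  (len 5)
step 17: "1000110"  (len 7)
step 18: "00011000"  (len 8)
step 19: "0011000"  (len 7)
step 20: "011000"  (len 6)
step 21: "11000"  (len 5)
step 22: "1000110"  (len 7)
step 23: "000110110"  (len 9)
step 24: "00110110"  (len 8)

001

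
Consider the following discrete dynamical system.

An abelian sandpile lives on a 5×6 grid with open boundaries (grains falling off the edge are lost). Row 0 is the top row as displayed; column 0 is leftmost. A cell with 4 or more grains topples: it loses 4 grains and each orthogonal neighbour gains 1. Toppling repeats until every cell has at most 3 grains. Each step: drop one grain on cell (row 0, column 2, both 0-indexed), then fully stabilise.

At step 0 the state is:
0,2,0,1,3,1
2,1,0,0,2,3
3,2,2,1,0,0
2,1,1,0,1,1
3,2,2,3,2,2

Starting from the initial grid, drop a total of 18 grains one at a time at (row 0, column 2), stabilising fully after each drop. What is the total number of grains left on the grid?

53

k=0  0,2,0,1,3,1
2,1,0,0,2,3
3,2,2,1,0,0
2,1,1,0,1,1
3,2,2,3,2,2
k=1  0,2,1,1,3,1
2,1,0,0,2,3
3,2,2,1,0,0
2,1,1,0,1,1
3,2,2,3,2,2
k=2  0,2,2,1,3,1
2,1,0,0,2,3
3,2,2,1,0,0
2,1,1,0,1,1
3,2,2,3,2,2
k=3  0,2,3,1,3,1
2,1,0,0,2,3
3,2,2,1,0,0
2,1,1,0,1,1
3,2,2,3,2,2
k=4  0,3,0,2,3,1
2,1,1,0,2,3
3,2,2,1,0,0
2,1,1,0,1,1
3,2,2,3,2,2
k=5  0,3,1,2,3,1
2,1,1,0,2,3
3,2,2,1,0,0
2,1,1,0,1,1
3,2,2,3,2,2
k=6  0,3,2,2,3,1
2,1,1,0,2,3
3,2,2,1,0,0
2,1,1,0,1,1
3,2,2,3,2,2
k=7  0,3,3,2,3,1
2,1,1,0,2,3
3,2,2,1,0,0
2,1,1,0,1,1
3,2,2,3,2,2
k=8  1,0,1,3,3,1
2,2,2,0,2,3
3,2,2,1,0,0
2,1,1,0,1,1
3,2,2,3,2,2
k=9  1,0,2,3,3,1
2,2,2,0,2,3
3,2,2,1,0,0
2,1,1,0,1,1
3,2,2,3,2,2
k=10  1,0,3,3,3,1
2,2,2,0,2,3
3,2,2,1,0,0
2,1,1,0,1,1
3,2,2,3,2,2
k=11  1,1,1,1,0,2
2,2,3,1,3,3
3,2,2,1,0,0
2,1,1,0,1,1
3,2,2,3,2,2
k=12  1,1,2,1,0,2
2,2,3,1,3,3
3,2,2,1,0,0
2,1,1,0,1,1
3,2,2,3,2,2
k=13  1,1,3,1,0,2
2,2,3,1,3,3
3,2,2,1,0,0
2,1,1,0,1,1
3,2,2,3,2,2
k=14  1,2,1,2,0,2
2,3,0,2,3,3
3,2,3,1,0,0
2,1,1,0,1,1
3,2,2,3,2,2
k=15  1,2,2,2,0,2
2,3,0,2,3,3
3,2,3,1,0,0
2,1,1,0,1,1
3,2,2,3,2,2
k=16  1,2,3,2,0,2
2,3,0,2,3,3
3,2,3,1,0,0
2,1,1,0,1,1
3,2,2,3,2,2
k=17  1,3,0,3,0,2
2,3,1,2,3,3
3,2,3,1,0,0
2,1,1,0,1,1
3,2,2,3,2,2
k=18  1,3,1,3,0,2
2,3,1,2,3,3
3,2,3,1,0,0
2,1,1,0,1,1
3,2,2,3,2,2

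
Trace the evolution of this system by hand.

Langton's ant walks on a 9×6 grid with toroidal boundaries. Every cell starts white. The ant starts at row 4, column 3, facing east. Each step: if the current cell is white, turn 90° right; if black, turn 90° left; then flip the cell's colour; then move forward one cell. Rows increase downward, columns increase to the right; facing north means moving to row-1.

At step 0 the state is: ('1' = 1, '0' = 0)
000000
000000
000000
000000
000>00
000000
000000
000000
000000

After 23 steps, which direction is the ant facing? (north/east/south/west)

south

k=0  000000
000000
000000
000000
000>00
000000
000000
000000
000000
k=1  000000
000000
000000
000000
000100
000v00
000000
000000
000000
k=2  000000
000000
000000
000000
000100
00<100
000000
000000
000000
k=3  000000
000000
000000
000000
00^100
001100
000000
000000
000000
k=4  000000
000000
000000
000000
001>00
001100
000000
000000
000000
k=5  000000
000000
000000
000^00
001000
001100
000000
000000
000000
k=6  000000
000000
000000
0001>0
001000
001100
000000
000000
000000
k=7  000000
000000
000000
000110
0010v0
001100
000000
000000
000000
k=8  000000
000000
000000
000110
001<10
001100
000000
000000
000000
k=9  000000
000000
000000
000^10
001110
001100
000000
000000
000000
k=10  000000
000000
000000
00<010
001110
001100
000000
000000
000000
k=11  000000
000000
00^000
001010
001110
001100
000000
000000
000000
k=12  000000
000000
001>00
001010
001110
001100
000000
000000
000000
k=13  000000
000000
001100
001v10
001110
001100
000000
000000
000000
k=14  000000
000000
001100
00<110
001110
001100
000000
000000
000000
k=15  000000
000000
001100
000110
00v110
001100
000000
000000
000000
k=16  000000
000000
001100
000110
000>10
001100
000000
000000
000000
k=17  000000
000000
001100
000^10
000010
001100
000000
000000
000000
k=18  000000
000000
001100
00<010
000010
001100
000000
000000
000000
k=19  000000
000000
00^100
001010
000010
001100
000000
000000
000000
k=20  000000
000000
0<0100
001010
000010
001100
000000
000000
000000
k=21  000000
0^0000
010100
001010
000010
001100
000000
000000
000000
k=22  000000
01>000
010100
001010
000010
001100
000000
000000
000000
k=23  000000
011000
01v100
001010
000010
001100
000000
000000
000000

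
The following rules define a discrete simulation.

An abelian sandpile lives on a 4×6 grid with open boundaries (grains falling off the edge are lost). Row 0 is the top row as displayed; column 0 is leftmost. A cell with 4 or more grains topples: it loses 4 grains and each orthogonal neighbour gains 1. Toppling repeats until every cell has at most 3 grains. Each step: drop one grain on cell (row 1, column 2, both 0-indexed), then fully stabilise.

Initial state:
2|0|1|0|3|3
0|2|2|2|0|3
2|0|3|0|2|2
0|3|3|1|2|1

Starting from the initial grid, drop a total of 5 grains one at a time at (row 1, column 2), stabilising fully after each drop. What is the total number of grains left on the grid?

k=0  2|0|1|0|3|3
0|2|2|2|0|3
2|0|3|0|2|2
0|3|3|1|2|1
k=1  2|0|1|0|3|3
0|2|3|2|0|3
2|0|3|0|2|2
0|3|3|1|2|1
k=2  2|0|2|0|3|3
0|3|1|3|0|3
2|2|1|1|2|2
1|0|1|2|2|1
k=3  2|0|2|0|3|3
0|3|2|3|0|3
2|2|1|1|2|2
1|0|1|2|2|1
k=4  2|0|2|0|3|3
0|3|3|3|0|3
2|2|1|1|2|2
1|0|1|2|2|1
k=5  2|1|3|1|3|3
1|0|2|0|1|3
2|3|2|2|2|2
1|0|1|2|2|1

40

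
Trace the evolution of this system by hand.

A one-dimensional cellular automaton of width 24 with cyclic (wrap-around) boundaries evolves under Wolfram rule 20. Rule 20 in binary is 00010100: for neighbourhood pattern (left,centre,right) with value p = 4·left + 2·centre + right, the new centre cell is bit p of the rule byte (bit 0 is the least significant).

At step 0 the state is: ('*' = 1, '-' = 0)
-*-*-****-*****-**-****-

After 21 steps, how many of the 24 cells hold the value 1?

3

0) -*-*-****-*****-**-****-
1) -*-*-------------------*
2) -*-**------------------*
3) -*---*-----------------*
4) -**--**----------------*
5) ---*---*---------------*
6) *--**--**--------------*
7) -*---*---*--------------
8) -**--**--**-------------
9) ---*---*---*------------
10) ---**--**--**-----------
11) -----*---*---*----------
12) -----**--**--**---------
13) -------*---*---*--------
14) -------**--**--**-------
15) ---------*---*---*------
16) ---------**--**--**-----
17) -----------*---*---*----
18) -----------**--**--**---
19) -------------*---*---*--
20) -------------**--**--**-
21) ---------------*---*---*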